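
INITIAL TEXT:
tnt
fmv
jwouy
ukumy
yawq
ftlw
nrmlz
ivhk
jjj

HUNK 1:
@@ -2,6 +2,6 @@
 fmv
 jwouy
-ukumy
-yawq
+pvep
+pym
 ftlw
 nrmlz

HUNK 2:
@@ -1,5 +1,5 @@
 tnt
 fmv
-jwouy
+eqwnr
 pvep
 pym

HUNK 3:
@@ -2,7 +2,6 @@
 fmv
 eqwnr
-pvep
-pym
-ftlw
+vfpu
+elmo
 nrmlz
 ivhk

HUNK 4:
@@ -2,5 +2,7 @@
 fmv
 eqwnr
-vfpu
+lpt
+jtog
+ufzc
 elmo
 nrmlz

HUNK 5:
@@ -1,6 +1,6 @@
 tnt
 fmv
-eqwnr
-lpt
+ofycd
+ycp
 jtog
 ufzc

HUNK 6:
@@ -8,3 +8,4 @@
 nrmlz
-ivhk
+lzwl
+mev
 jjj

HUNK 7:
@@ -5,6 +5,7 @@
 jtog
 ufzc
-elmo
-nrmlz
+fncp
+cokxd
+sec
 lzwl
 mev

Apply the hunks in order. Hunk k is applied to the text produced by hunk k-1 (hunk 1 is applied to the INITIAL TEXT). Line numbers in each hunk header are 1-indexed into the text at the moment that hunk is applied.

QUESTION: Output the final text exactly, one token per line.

Answer: tnt
fmv
ofycd
ycp
jtog
ufzc
fncp
cokxd
sec
lzwl
mev
jjj

Derivation:
Hunk 1: at line 2 remove [ukumy,yawq] add [pvep,pym] -> 9 lines: tnt fmv jwouy pvep pym ftlw nrmlz ivhk jjj
Hunk 2: at line 1 remove [jwouy] add [eqwnr] -> 9 lines: tnt fmv eqwnr pvep pym ftlw nrmlz ivhk jjj
Hunk 3: at line 2 remove [pvep,pym,ftlw] add [vfpu,elmo] -> 8 lines: tnt fmv eqwnr vfpu elmo nrmlz ivhk jjj
Hunk 4: at line 2 remove [vfpu] add [lpt,jtog,ufzc] -> 10 lines: tnt fmv eqwnr lpt jtog ufzc elmo nrmlz ivhk jjj
Hunk 5: at line 1 remove [eqwnr,lpt] add [ofycd,ycp] -> 10 lines: tnt fmv ofycd ycp jtog ufzc elmo nrmlz ivhk jjj
Hunk 6: at line 8 remove [ivhk] add [lzwl,mev] -> 11 lines: tnt fmv ofycd ycp jtog ufzc elmo nrmlz lzwl mev jjj
Hunk 7: at line 5 remove [elmo,nrmlz] add [fncp,cokxd,sec] -> 12 lines: tnt fmv ofycd ycp jtog ufzc fncp cokxd sec lzwl mev jjj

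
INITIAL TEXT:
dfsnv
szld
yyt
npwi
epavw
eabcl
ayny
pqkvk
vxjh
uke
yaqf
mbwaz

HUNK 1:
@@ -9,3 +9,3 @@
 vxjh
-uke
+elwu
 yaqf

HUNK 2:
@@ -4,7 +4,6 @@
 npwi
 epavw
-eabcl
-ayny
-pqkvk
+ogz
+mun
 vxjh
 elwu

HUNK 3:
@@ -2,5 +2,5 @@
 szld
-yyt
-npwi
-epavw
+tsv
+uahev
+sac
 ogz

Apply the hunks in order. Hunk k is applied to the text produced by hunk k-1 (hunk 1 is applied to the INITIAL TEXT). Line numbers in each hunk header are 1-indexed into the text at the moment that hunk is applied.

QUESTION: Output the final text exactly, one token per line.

Hunk 1: at line 9 remove [uke] add [elwu] -> 12 lines: dfsnv szld yyt npwi epavw eabcl ayny pqkvk vxjh elwu yaqf mbwaz
Hunk 2: at line 4 remove [eabcl,ayny,pqkvk] add [ogz,mun] -> 11 lines: dfsnv szld yyt npwi epavw ogz mun vxjh elwu yaqf mbwaz
Hunk 3: at line 2 remove [yyt,npwi,epavw] add [tsv,uahev,sac] -> 11 lines: dfsnv szld tsv uahev sac ogz mun vxjh elwu yaqf mbwaz

Answer: dfsnv
szld
tsv
uahev
sac
ogz
mun
vxjh
elwu
yaqf
mbwaz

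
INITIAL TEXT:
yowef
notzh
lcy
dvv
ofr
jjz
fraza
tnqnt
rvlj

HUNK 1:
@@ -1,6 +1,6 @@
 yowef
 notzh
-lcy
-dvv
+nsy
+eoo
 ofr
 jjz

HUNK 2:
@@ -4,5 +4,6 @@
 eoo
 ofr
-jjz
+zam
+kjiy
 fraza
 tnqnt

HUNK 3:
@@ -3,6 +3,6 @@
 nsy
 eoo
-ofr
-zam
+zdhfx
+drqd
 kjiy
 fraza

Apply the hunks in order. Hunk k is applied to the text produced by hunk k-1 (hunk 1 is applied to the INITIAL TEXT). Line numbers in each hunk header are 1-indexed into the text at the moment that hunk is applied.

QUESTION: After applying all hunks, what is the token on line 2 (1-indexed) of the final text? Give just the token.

Hunk 1: at line 1 remove [lcy,dvv] add [nsy,eoo] -> 9 lines: yowef notzh nsy eoo ofr jjz fraza tnqnt rvlj
Hunk 2: at line 4 remove [jjz] add [zam,kjiy] -> 10 lines: yowef notzh nsy eoo ofr zam kjiy fraza tnqnt rvlj
Hunk 3: at line 3 remove [ofr,zam] add [zdhfx,drqd] -> 10 lines: yowef notzh nsy eoo zdhfx drqd kjiy fraza tnqnt rvlj
Final line 2: notzh

Answer: notzh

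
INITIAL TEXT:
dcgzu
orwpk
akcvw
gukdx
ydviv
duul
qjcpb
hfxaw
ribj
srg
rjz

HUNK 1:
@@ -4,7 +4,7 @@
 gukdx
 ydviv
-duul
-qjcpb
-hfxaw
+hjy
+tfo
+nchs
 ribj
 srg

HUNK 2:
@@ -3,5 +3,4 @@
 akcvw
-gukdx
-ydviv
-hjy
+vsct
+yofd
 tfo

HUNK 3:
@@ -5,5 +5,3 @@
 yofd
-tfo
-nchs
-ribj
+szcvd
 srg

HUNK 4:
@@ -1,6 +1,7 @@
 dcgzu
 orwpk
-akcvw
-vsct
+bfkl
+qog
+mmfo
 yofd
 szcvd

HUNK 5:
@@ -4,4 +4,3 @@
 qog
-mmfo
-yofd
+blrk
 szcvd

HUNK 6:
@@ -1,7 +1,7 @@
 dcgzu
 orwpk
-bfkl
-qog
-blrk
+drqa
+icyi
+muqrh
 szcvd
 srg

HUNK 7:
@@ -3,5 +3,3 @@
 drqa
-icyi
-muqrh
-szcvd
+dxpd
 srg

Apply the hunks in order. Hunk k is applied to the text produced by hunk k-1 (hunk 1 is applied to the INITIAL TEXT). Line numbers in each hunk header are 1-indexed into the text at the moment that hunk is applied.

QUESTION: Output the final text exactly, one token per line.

Hunk 1: at line 4 remove [duul,qjcpb,hfxaw] add [hjy,tfo,nchs] -> 11 lines: dcgzu orwpk akcvw gukdx ydviv hjy tfo nchs ribj srg rjz
Hunk 2: at line 3 remove [gukdx,ydviv,hjy] add [vsct,yofd] -> 10 lines: dcgzu orwpk akcvw vsct yofd tfo nchs ribj srg rjz
Hunk 3: at line 5 remove [tfo,nchs,ribj] add [szcvd] -> 8 lines: dcgzu orwpk akcvw vsct yofd szcvd srg rjz
Hunk 4: at line 1 remove [akcvw,vsct] add [bfkl,qog,mmfo] -> 9 lines: dcgzu orwpk bfkl qog mmfo yofd szcvd srg rjz
Hunk 5: at line 4 remove [mmfo,yofd] add [blrk] -> 8 lines: dcgzu orwpk bfkl qog blrk szcvd srg rjz
Hunk 6: at line 1 remove [bfkl,qog,blrk] add [drqa,icyi,muqrh] -> 8 lines: dcgzu orwpk drqa icyi muqrh szcvd srg rjz
Hunk 7: at line 3 remove [icyi,muqrh,szcvd] add [dxpd] -> 6 lines: dcgzu orwpk drqa dxpd srg rjz

Answer: dcgzu
orwpk
drqa
dxpd
srg
rjz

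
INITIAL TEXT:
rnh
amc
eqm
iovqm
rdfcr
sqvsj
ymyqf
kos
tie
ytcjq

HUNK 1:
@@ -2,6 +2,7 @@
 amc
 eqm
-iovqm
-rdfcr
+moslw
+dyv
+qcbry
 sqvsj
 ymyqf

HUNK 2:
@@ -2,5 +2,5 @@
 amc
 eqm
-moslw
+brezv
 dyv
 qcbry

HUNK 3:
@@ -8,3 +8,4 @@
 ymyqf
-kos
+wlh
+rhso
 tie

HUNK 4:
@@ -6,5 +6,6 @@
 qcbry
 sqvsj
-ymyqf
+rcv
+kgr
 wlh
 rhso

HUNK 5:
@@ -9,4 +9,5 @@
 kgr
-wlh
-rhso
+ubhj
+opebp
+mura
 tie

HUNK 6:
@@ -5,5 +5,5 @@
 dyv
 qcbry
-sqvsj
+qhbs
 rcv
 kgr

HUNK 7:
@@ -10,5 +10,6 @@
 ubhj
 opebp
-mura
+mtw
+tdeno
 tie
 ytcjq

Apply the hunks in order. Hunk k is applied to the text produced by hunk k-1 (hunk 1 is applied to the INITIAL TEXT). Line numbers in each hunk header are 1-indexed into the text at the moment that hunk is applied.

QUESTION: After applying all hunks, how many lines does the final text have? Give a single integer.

Hunk 1: at line 2 remove [iovqm,rdfcr] add [moslw,dyv,qcbry] -> 11 lines: rnh amc eqm moslw dyv qcbry sqvsj ymyqf kos tie ytcjq
Hunk 2: at line 2 remove [moslw] add [brezv] -> 11 lines: rnh amc eqm brezv dyv qcbry sqvsj ymyqf kos tie ytcjq
Hunk 3: at line 8 remove [kos] add [wlh,rhso] -> 12 lines: rnh amc eqm brezv dyv qcbry sqvsj ymyqf wlh rhso tie ytcjq
Hunk 4: at line 6 remove [ymyqf] add [rcv,kgr] -> 13 lines: rnh amc eqm brezv dyv qcbry sqvsj rcv kgr wlh rhso tie ytcjq
Hunk 5: at line 9 remove [wlh,rhso] add [ubhj,opebp,mura] -> 14 lines: rnh amc eqm brezv dyv qcbry sqvsj rcv kgr ubhj opebp mura tie ytcjq
Hunk 6: at line 5 remove [sqvsj] add [qhbs] -> 14 lines: rnh amc eqm brezv dyv qcbry qhbs rcv kgr ubhj opebp mura tie ytcjq
Hunk 7: at line 10 remove [mura] add [mtw,tdeno] -> 15 lines: rnh amc eqm brezv dyv qcbry qhbs rcv kgr ubhj opebp mtw tdeno tie ytcjq
Final line count: 15

Answer: 15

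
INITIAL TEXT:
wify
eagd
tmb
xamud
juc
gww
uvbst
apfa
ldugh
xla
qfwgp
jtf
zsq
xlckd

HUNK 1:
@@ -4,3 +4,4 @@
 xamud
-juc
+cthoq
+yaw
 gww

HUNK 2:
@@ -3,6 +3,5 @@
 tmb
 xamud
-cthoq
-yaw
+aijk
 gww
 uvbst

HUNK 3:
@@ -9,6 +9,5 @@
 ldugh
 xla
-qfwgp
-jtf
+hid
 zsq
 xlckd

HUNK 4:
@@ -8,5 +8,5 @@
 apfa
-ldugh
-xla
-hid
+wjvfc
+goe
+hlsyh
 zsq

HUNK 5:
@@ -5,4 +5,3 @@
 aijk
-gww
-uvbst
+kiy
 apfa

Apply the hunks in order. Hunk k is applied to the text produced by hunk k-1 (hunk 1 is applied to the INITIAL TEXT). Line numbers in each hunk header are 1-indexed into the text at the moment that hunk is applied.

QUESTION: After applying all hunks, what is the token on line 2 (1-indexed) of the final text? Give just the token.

Hunk 1: at line 4 remove [juc] add [cthoq,yaw] -> 15 lines: wify eagd tmb xamud cthoq yaw gww uvbst apfa ldugh xla qfwgp jtf zsq xlckd
Hunk 2: at line 3 remove [cthoq,yaw] add [aijk] -> 14 lines: wify eagd tmb xamud aijk gww uvbst apfa ldugh xla qfwgp jtf zsq xlckd
Hunk 3: at line 9 remove [qfwgp,jtf] add [hid] -> 13 lines: wify eagd tmb xamud aijk gww uvbst apfa ldugh xla hid zsq xlckd
Hunk 4: at line 8 remove [ldugh,xla,hid] add [wjvfc,goe,hlsyh] -> 13 lines: wify eagd tmb xamud aijk gww uvbst apfa wjvfc goe hlsyh zsq xlckd
Hunk 5: at line 5 remove [gww,uvbst] add [kiy] -> 12 lines: wify eagd tmb xamud aijk kiy apfa wjvfc goe hlsyh zsq xlckd
Final line 2: eagd

Answer: eagd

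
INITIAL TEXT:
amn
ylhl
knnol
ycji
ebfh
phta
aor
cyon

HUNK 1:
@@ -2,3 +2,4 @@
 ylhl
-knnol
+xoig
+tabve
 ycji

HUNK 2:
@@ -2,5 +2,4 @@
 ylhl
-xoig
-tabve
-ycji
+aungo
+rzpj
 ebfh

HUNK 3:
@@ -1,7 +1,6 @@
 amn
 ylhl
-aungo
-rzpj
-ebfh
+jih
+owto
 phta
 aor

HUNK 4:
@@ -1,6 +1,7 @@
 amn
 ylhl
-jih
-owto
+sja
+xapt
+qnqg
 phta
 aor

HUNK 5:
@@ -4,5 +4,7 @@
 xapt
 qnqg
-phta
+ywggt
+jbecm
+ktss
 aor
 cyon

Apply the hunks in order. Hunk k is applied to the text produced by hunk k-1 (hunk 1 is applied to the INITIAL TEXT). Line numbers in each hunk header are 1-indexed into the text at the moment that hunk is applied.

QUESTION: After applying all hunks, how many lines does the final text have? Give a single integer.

Answer: 10

Derivation:
Hunk 1: at line 2 remove [knnol] add [xoig,tabve] -> 9 lines: amn ylhl xoig tabve ycji ebfh phta aor cyon
Hunk 2: at line 2 remove [xoig,tabve,ycji] add [aungo,rzpj] -> 8 lines: amn ylhl aungo rzpj ebfh phta aor cyon
Hunk 3: at line 1 remove [aungo,rzpj,ebfh] add [jih,owto] -> 7 lines: amn ylhl jih owto phta aor cyon
Hunk 4: at line 1 remove [jih,owto] add [sja,xapt,qnqg] -> 8 lines: amn ylhl sja xapt qnqg phta aor cyon
Hunk 5: at line 4 remove [phta] add [ywggt,jbecm,ktss] -> 10 lines: amn ylhl sja xapt qnqg ywggt jbecm ktss aor cyon
Final line count: 10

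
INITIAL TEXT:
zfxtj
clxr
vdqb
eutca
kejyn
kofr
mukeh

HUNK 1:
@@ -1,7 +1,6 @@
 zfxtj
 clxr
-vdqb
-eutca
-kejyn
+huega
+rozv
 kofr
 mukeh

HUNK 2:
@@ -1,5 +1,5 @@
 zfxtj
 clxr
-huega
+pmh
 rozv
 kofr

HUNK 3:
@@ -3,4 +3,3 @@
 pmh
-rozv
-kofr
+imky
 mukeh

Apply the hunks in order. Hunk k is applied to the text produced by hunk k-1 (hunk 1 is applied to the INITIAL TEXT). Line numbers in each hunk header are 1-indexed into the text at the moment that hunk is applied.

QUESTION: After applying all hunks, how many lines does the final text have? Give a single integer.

Answer: 5

Derivation:
Hunk 1: at line 1 remove [vdqb,eutca,kejyn] add [huega,rozv] -> 6 lines: zfxtj clxr huega rozv kofr mukeh
Hunk 2: at line 1 remove [huega] add [pmh] -> 6 lines: zfxtj clxr pmh rozv kofr mukeh
Hunk 3: at line 3 remove [rozv,kofr] add [imky] -> 5 lines: zfxtj clxr pmh imky mukeh
Final line count: 5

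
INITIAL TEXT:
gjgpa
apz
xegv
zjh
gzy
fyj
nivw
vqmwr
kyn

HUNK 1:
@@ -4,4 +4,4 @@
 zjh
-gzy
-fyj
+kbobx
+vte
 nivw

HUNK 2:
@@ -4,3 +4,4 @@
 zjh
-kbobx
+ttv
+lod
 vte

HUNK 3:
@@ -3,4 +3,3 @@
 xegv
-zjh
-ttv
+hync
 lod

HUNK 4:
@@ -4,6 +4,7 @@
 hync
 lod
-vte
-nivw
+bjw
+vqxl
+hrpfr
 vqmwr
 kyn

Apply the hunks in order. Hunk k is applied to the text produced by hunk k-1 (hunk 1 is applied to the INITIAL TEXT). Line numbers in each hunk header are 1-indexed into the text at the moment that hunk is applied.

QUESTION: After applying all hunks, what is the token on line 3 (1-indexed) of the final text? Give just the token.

Answer: xegv

Derivation:
Hunk 1: at line 4 remove [gzy,fyj] add [kbobx,vte] -> 9 lines: gjgpa apz xegv zjh kbobx vte nivw vqmwr kyn
Hunk 2: at line 4 remove [kbobx] add [ttv,lod] -> 10 lines: gjgpa apz xegv zjh ttv lod vte nivw vqmwr kyn
Hunk 3: at line 3 remove [zjh,ttv] add [hync] -> 9 lines: gjgpa apz xegv hync lod vte nivw vqmwr kyn
Hunk 4: at line 4 remove [vte,nivw] add [bjw,vqxl,hrpfr] -> 10 lines: gjgpa apz xegv hync lod bjw vqxl hrpfr vqmwr kyn
Final line 3: xegv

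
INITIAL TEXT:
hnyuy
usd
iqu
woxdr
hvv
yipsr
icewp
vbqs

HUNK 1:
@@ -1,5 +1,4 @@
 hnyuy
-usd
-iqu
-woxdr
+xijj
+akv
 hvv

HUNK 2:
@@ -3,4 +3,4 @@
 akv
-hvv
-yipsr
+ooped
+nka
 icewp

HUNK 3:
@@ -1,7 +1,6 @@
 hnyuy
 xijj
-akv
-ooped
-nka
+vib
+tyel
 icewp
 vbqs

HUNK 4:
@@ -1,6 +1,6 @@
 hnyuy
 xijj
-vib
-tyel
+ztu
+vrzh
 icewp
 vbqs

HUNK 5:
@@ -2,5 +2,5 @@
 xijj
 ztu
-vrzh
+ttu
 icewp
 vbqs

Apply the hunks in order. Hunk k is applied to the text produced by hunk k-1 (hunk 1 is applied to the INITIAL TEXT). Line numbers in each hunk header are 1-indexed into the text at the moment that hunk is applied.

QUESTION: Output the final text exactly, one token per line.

Hunk 1: at line 1 remove [usd,iqu,woxdr] add [xijj,akv] -> 7 lines: hnyuy xijj akv hvv yipsr icewp vbqs
Hunk 2: at line 3 remove [hvv,yipsr] add [ooped,nka] -> 7 lines: hnyuy xijj akv ooped nka icewp vbqs
Hunk 3: at line 1 remove [akv,ooped,nka] add [vib,tyel] -> 6 lines: hnyuy xijj vib tyel icewp vbqs
Hunk 4: at line 1 remove [vib,tyel] add [ztu,vrzh] -> 6 lines: hnyuy xijj ztu vrzh icewp vbqs
Hunk 5: at line 2 remove [vrzh] add [ttu] -> 6 lines: hnyuy xijj ztu ttu icewp vbqs

Answer: hnyuy
xijj
ztu
ttu
icewp
vbqs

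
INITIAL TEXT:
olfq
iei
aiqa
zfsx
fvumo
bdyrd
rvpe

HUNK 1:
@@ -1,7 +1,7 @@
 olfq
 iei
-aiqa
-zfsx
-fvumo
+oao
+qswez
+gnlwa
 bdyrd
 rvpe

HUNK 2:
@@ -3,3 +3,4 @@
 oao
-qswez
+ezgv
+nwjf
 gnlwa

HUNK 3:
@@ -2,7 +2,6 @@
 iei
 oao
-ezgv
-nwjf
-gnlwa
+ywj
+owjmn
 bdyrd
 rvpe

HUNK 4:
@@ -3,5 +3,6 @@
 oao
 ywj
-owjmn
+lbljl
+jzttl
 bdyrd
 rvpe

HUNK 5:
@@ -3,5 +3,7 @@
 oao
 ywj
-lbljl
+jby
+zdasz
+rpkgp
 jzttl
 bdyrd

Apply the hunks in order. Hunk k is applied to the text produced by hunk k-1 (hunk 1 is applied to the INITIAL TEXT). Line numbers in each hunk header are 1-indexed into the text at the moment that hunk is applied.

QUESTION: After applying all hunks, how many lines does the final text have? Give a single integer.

Hunk 1: at line 1 remove [aiqa,zfsx,fvumo] add [oao,qswez,gnlwa] -> 7 lines: olfq iei oao qswez gnlwa bdyrd rvpe
Hunk 2: at line 3 remove [qswez] add [ezgv,nwjf] -> 8 lines: olfq iei oao ezgv nwjf gnlwa bdyrd rvpe
Hunk 3: at line 2 remove [ezgv,nwjf,gnlwa] add [ywj,owjmn] -> 7 lines: olfq iei oao ywj owjmn bdyrd rvpe
Hunk 4: at line 3 remove [owjmn] add [lbljl,jzttl] -> 8 lines: olfq iei oao ywj lbljl jzttl bdyrd rvpe
Hunk 5: at line 3 remove [lbljl] add [jby,zdasz,rpkgp] -> 10 lines: olfq iei oao ywj jby zdasz rpkgp jzttl bdyrd rvpe
Final line count: 10

Answer: 10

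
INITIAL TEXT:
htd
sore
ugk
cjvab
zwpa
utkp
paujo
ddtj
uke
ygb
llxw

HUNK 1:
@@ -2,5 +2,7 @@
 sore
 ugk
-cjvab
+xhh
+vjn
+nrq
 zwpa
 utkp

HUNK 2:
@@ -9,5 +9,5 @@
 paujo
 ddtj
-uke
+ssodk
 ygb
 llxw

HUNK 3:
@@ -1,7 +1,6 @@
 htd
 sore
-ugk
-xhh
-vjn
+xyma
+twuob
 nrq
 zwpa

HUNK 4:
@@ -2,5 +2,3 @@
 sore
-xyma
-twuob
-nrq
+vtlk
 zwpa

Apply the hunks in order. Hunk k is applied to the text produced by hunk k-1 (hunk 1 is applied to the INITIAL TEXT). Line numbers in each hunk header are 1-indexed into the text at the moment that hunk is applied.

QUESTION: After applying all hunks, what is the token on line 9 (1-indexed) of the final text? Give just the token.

Answer: ygb

Derivation:
Hunk 1: at line 2 remove [cjvab] add [xhh,vjn,nrq] -> 13 lines: htd sore ugk xhh vjn nrq zwpa utkp paujo ddtj uke ygb llxw
Hunk 2: at line 9 remove [uke] add [ssodk] -> 13 lines: htd sore ugk xhh vjn nrq zwpa utkp paujo ddtj ssodk ygb llxw
Hunk 3: at line 1 remove [ugk,xhh,vjn] add [xyma,twuob] -> 12 lines: htd sore xyma twuob nrq zwpa utkp paujo ddtj ssodk ygb llxw
Hunk 4: at line 2 remove [xyma,twuob,nrq] add [vtlk] -> 10 lines: htd sore vtlk zwpa utkp paujo ddtj ssodk ygb llxw
Final line 9: ygb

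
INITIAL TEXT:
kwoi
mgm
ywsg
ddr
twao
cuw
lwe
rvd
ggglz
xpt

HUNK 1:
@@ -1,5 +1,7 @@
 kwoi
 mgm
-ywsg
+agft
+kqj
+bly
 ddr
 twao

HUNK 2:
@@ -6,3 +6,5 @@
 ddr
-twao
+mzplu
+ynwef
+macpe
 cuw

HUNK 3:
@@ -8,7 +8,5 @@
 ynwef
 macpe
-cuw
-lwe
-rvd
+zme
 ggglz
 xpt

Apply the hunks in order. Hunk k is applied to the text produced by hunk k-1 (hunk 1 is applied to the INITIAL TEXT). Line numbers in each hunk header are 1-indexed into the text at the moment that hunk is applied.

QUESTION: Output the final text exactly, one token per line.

Hunk 1: at line 1 remove [ywsg] add [agft,kqj,bly] -> 12 lines: kwoi mgm agft kqj bly ddr twao cuw lwe rvd ggglz xpt
Hunk 2: at line 6 remove [twao] add [mzplu,ynwef,macpe] -> 14 lines: kwoi mgm agft kqj bly ddr mzplu ynwef macpe cuw lwe rvd ggglz xpt
Hunk 3: at line 8 remove [cuw,lwe,rvd] add [zme] -> 12 lines: kwoi mgm agft kqj bly ddr mzplu ynwef macpe zme ggglz xpt

Answer: kwoi
mgm
agft
kqj
bly
ddr
mzplu
ynwef
macpe
zme
ggglz
xpt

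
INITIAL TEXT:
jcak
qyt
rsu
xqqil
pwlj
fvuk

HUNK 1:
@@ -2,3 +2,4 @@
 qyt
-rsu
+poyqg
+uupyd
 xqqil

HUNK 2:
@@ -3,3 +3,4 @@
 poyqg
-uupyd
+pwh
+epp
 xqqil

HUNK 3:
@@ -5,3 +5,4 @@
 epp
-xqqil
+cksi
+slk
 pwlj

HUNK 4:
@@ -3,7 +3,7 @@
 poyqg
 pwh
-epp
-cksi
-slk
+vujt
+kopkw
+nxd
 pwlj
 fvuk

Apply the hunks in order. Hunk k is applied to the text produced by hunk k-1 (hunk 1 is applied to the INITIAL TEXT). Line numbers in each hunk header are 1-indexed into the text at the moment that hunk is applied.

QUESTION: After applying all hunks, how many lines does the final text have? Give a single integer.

Hunk 1: at line 2 remove [rsu] add [poyqg,uupyd] -> 7 lines: jcak qyt poyqg uupyd xqqil pwlj fvuk
Hunk 2: at line 3 remove [uupyd] add [pwh,epp] -> 8 lines: jcak qyt poyqg pwh epp xqqil pwlj fvuk
Hunk 3: at line 5 remove [xqqil] add [cksi,slk] -> 9 lines: jcak qyt poyqg pwh epp cksi slk pwlj fvuk
Hunk 4: at line 3 remove [epp,cksi,slk] add [vujt,kopkw,nxd] -> 9 lines: jcak qyt poyqg pwh vujt kopkw nxd pwlj fvuk
Final line count: 9

Answer: 9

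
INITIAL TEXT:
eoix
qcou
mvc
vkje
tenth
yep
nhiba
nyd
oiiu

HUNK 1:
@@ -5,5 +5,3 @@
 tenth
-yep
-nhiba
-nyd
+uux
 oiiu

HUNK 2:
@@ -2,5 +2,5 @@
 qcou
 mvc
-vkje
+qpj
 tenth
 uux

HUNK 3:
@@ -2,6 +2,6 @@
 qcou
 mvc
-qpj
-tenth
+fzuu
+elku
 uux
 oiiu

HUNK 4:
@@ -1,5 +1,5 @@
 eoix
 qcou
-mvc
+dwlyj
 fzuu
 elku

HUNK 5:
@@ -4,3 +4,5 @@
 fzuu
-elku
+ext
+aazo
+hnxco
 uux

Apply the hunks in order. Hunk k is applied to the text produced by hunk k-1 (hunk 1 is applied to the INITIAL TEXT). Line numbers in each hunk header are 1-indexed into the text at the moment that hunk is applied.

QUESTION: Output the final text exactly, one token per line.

Hunk 1: at line 5 remove [yep,nhiba,nyd] add [uux] -> 7 lines: eoix qcou mvc vkje tenth uux oiiu
Hunk 2: at line 2 remove [vkje] add [qpj] -> 7 lines: eoix qcou mvc qpj tenth uux oiiu
Hunk 3: at line 2 remove [qpj,tenth] add [fzuu,elku] -> 7 lines: eoix qcou mvc fzuu elku uux oiiu
Hunk 4: at line 1 remove [mvc] add [dwlyj] -> 7 lines: eoix qcou dwlyj fzuu elku uux oiiu
Hunk 5: at line 4 remove [elku] add [ext,aazo,hnxco] -> 9 lines: eoix qcou dwlyj fzuu ext aazo hnxco uux oiiu

Answer: eoix
qcou
dwlyj
fzuu
ext
aazo
hnxco
uux
oiiu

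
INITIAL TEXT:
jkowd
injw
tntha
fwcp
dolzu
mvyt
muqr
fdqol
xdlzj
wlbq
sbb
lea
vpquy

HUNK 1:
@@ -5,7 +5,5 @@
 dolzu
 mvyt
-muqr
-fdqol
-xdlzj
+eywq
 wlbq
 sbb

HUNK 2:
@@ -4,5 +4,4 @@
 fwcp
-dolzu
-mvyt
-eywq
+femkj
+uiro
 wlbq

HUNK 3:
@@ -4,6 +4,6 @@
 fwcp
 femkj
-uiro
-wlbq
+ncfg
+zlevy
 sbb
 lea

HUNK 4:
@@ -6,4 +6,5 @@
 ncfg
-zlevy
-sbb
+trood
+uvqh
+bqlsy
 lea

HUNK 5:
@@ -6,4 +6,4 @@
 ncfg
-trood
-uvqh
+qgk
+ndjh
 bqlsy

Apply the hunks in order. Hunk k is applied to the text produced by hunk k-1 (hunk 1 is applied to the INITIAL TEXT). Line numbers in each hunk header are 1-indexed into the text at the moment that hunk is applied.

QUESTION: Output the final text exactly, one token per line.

Answer: jkowd
injw
tntha
fwcp
femkj
ncfg
qgk
ndjh
bqlsy
lea
vpquy

Derivation:
Hunk 1: at line 5 remove [muqr,fdqol,xdlzj] add [eywq] -> 11 lines: jkowd injw tntha fwcp dolzu mvyt eywq wlbq sbb lea vpquy
Hunk 2: at line 4 remove [dolzu,mvyt,eywq] add [femkj,uiro] -> 10 lines: jkowd injw tntha fwcp femkj uiro wlbq sbb lea vpquy
Hunk 3: at line 4 remove [uiro,wlbq] add [ncfg,zlevy] -> 10 lines: jkowd injw tntha fwcp femkj ncfg zlevy sbb lea vpquy
Hunk 4: at line 6 remove [zlevy,sbb] add [trood,uvqh,bqlsy] -> 11 lines: jkowd injw tntha fwcp femkj ncfg trood uvqh bqlsy lea vpquy
Hunk 5: at line 6 remove [trood,uvqh] add [qgk,ndjh] -> 11 lines: jkowd injw tntha fwcp femkj ncfg qgk ndjh bqlsy lea vpquy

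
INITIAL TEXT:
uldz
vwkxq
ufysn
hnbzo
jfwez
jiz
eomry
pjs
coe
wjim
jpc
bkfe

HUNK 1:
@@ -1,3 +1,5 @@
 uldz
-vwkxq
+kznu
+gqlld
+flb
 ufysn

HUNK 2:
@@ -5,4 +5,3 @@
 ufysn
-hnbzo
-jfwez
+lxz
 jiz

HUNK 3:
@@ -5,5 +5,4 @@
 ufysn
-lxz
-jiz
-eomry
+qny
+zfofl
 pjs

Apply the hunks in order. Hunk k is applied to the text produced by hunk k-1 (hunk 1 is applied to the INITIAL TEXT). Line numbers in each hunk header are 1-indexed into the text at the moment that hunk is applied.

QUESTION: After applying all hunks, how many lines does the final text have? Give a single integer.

Hunk 1: at line 1 remove [vwkxq] add [kznu,gqlld,flb] -> 14 lines: uldz kznu gqlld flb ufysn hnbzo jfwez jiz eomry pjs coe wjim jpc bkfe
Hunk 2: at line 5 remove [hnbzo,jfwez] add [lxz] -> 13 lines: uldz kznu gqlld flb ufysn lxz jiz eomry pjs coe wjim jpc bkfe
Hunk 3: at line 5 remove [lxz,jiz,eomry] add [qny,zfofl] -> 12 lines: uldz kznu gqlld flb ufysn qny zfofl pjs coe wjim jpc bkfe
Final line count: 12

Answer: 12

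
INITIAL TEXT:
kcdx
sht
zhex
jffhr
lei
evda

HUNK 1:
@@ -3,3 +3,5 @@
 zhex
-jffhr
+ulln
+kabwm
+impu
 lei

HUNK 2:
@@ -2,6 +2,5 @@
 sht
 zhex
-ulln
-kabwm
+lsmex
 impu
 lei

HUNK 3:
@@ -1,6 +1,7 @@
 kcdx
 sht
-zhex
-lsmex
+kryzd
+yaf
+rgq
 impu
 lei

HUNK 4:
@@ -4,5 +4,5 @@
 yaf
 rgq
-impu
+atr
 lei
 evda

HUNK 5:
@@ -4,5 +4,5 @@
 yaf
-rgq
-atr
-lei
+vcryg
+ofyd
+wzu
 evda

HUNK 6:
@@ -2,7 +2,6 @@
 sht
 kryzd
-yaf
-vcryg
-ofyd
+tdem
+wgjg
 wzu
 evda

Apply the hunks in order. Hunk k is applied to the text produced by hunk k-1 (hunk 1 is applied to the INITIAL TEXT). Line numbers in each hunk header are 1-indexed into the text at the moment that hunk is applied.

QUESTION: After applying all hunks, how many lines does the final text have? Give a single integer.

Answer: 7

Derivation:
Hunk 1: at line 3 remove [jffhr] add [ulln,kabwm,impu] -> 8 lines: kcdx sht zhex ulln kabwm impu lei evda
Hunk 2: at line 2 remove [ulln,kabwm] add [lsmex] -> 7 lines: kcdx sht zhex lsmex impu lei evda
Hunk 3: at line 1 remove [zhex,lsmex] add [kryzd,yaf,rgq] -> 8 lines: kcdx sht kryzd yaf rgq impu lei evda
Hunk 4: at line 4 remove [impu] add [atr] -> 8 lines: kcdx sht kryzd yaf rgq atr lei evda
Hunk 5: at line 4 remove [rgq,atr,lei] add [vcryg,ofyd,wzu] -> 8 lines: kcdx sht kryzd yaf vcryg ofyd wzu evda
Hunk 6: at line 2 remove [yaf,vcryg,ofyd] add [tdem,wgjg] -> 7 lines: kcdx sht kryzd tdem wgjg wzu evda
Final line count: 7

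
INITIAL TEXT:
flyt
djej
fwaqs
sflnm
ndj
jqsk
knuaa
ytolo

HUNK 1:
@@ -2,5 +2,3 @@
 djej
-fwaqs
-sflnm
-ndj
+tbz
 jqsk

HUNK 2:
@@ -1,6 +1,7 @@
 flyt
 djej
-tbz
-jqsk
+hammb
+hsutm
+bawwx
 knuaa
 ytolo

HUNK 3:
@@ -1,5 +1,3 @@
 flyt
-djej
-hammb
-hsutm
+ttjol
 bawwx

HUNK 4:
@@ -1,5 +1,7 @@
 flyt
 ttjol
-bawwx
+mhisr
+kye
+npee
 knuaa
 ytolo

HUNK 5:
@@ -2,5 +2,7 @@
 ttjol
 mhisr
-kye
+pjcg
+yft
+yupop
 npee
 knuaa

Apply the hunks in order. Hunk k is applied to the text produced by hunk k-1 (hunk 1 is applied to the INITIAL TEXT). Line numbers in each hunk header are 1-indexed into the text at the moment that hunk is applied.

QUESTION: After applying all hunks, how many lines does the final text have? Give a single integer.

Hunk 1: at line 2 remove [fwaqs,sflnm,ndj] add [tbz] -> 6 lines: flyt djej tbz jqsk knuaa ytolo
Hunk 2: at line 1 remove [tbz,jqsk] add [hammb,hsutm,bawwx] -> 7 lines: flyt djej hammb hsutm bawwx knuaa ytolo
Hunk 3: at line 1 remove [djej,hammb,hsutm] add [ttjol] -> 5 lines: flyt ttjol bawwx knuaa ytolo
Hunk 4: at line 1 remove [bawwx] add [mhisr,kye,npee] -> 7 lines: flyt ttjol mhisr kye npee knuaa ytolo
Hunk 5: at line 2 remove [kye] add [pjcg,yft,yupop] -> 9 lines: flyt ttjol mhisr pjcg yft yupop npee knuaa ytolo
Final line count: 9

Answer: 9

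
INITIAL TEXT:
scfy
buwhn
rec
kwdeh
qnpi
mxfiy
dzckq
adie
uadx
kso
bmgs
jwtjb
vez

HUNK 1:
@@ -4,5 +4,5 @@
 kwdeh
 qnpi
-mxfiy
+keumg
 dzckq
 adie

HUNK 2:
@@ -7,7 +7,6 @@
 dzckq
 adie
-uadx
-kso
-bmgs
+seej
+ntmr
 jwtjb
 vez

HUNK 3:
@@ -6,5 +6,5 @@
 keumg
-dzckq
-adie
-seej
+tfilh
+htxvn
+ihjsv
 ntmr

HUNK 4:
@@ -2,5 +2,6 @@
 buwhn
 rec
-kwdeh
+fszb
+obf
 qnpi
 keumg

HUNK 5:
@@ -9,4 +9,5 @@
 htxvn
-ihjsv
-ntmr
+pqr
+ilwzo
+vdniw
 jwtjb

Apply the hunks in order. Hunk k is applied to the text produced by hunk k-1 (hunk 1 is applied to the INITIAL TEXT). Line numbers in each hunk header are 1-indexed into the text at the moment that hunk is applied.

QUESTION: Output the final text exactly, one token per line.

Hunk 1: at line 4 remove [mxfiy] add [keumg] -> 13 lines: scfy buwhn rec kwdeh qnpi keumg dzckq adie uadx kso bmgs jwtjb vez
Hunk 2: at line 7 remove [uadx,kso,bmgs] add [seej,ntmr] -> 12 lines: scfy buwhn rec kwdeh qnpi keumg dzckq adie seej ntmr jwtjb vez
Hunk 3: at line 6 remove [dzckq,adie,seej] add [tfilh,htxvn,ihjsv] -> 12 lines: scfy buwhn rec kwdeh qnpi keumg tfilh htxvn ihjsv ntmr jwtjb vez
Hunk 4: at line 2 remove [kwdeh] add [fszb,obf] -> 13 lines: scfy buwhn rec fszb obf qnpi keumg tfilh htxvn ihjsv ntmr jwtjb vez
Hunk 5: at line 9 remove [ihjsv,ntmr] add [pqr,ilwzo,vdniw] -> 14 lines: scfy buwhn rec fszb obf qnpi keumg tfilh htxvn pqr ilwzo vdniw jwtjb vez

Answer: scfy
buwhn
rec
fszb
obf
qnpi
keumg
tfilh
htxvn
pqr
ilwzo
vdniw
jwtjb
vez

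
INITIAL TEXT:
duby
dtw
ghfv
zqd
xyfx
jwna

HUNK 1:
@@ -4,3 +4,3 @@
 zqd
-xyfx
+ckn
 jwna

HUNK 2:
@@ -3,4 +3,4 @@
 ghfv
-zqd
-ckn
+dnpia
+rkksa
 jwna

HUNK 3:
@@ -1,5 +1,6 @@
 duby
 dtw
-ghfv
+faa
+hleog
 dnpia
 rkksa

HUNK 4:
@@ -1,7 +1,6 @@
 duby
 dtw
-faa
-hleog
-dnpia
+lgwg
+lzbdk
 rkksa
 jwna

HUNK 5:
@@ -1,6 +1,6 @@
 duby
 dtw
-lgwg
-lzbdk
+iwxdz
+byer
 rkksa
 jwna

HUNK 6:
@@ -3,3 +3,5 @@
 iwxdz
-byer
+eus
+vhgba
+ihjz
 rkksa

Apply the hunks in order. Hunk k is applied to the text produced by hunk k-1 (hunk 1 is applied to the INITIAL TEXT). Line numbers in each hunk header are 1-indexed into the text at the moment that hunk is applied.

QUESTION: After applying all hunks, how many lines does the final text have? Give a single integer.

Hunk 1: at line 4 remove [xyfx] add [ckn] -> 6 lines: duby dtw ghfv zqd ckn jwna
Hunk 2: at line 3 remove [zqd,ckn] add [dnpia,rkksa] -> 6 lines: duby dtw ghfv dnpia rkksa jwna
Hunk 3: at line 1 remove [ghfv] add [faa,hleog] -> 7 lines: duby dtw faa hleog dnpia rkksa jwna
Hunk 4: at line 1 remove [faa,hleog,dnpia] add [lgwg,lzbdk] -> 6 lines: duby dtw lgwg lzbdk rkksa jwna
Hunk 5: at line 1 remove [lgwg,lzbdk] add [iwxdz,byer] -> 6 lines: duby dtw iwxdz byer rkksa jwna
Hunk 6: at line 3 remove [byer] add [eus,vhgba,ihjz] -> 8 lines: duby dtw iwxdz eus vhgba ihjz rkksa jwna
Final line count: 8

Answer: 8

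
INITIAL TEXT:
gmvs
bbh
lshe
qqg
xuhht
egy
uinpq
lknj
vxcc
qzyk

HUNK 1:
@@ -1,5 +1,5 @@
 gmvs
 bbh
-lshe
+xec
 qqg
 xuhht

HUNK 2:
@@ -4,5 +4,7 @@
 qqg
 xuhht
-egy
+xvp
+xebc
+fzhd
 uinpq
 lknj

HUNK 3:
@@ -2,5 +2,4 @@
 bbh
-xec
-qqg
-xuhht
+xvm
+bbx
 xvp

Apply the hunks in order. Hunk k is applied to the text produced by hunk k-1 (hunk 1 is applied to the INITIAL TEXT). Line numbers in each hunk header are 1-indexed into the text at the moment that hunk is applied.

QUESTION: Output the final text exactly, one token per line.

Answer: gmvs
bbh
xvm
bbx
xvp
xebc
fzhd
uinpq
lknj
vxcc
qzyk

Derivation:
Hunk 1: at line 1 remove [lshe] add [xec] -> 10 lines: gmvs bbh xec qqg xuhht egy uinpq lknj vxcc qzyk
Hunk 2: at line 4 remove [egy] add [xvp,xebc,fzhd] -> 12 lines: gmvs bbh xec qqg xuhht xvp xebc fzhd uinpq lknj vxcc qzyk
Hunk 3: at line 2 remove [xec,qqg,xuhht] add [xvm,bbx] -> 11 lines: gmvs bbh xvm bbx xvp xebc fzhd uinpq lknj vxcc qzyk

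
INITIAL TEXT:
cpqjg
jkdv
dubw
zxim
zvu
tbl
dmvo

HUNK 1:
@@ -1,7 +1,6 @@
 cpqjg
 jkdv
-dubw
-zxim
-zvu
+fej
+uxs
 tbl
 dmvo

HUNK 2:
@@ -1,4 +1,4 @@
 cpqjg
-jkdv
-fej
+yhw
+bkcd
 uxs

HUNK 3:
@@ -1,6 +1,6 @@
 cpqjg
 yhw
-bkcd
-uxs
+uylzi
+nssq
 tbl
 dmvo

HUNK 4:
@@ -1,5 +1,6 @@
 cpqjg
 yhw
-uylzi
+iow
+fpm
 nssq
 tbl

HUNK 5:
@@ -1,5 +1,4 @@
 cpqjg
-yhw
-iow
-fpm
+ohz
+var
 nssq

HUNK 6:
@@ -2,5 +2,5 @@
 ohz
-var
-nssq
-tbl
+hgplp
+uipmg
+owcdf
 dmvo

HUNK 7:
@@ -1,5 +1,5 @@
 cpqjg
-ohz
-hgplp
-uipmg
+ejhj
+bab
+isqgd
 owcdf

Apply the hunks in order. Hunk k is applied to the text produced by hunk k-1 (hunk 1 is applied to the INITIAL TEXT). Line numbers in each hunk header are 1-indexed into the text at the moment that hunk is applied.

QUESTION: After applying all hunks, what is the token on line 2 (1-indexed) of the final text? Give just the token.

Hunk 1: at line 1 remove [dubw,zxim,zvu] add [fej,uxs] -> 6 lines: cpqjg jkdv fej uxs tbl dmvo
Hunk 2: at line 1 remove [jkdv,fej] add [yhw,bkcd] -> 6 lines: cpqjg yhw bkcd uxs tbl dmvo
Hunk 3: at line 1 remove [bkcd,uxs] add [uylzi,nssq] -> 6 lines: cpqjg yhw uylzi nssq tbl dmvo
Hunk 4: at line 1 remove [uylzi] add [iow,fpm] -> 7 lines: cpqjg yhw iow fpm nssq tbl dmvo
Hunk 5: at line 1 remove [yhw,iow,fpm] add [ohz,var] -> 6 lines: cpqjg ohz var nssq tbl dmvo
Hunk 6: at line 2 remove [var,nssq,tbl] add [hgplp,uipmg,owcdf] -> 6 lines: cpqjg ohz hgplp uipmg owcdf dmvo
Hunk 7: at line 1 remove [ohz,hgplp,uipmg] add [ejhj,bab,isqgd] -> 6 lines: cpqjg ejhj bab isqgd owcdf dmvo
Final line 2: ejhj

Answer: ejhj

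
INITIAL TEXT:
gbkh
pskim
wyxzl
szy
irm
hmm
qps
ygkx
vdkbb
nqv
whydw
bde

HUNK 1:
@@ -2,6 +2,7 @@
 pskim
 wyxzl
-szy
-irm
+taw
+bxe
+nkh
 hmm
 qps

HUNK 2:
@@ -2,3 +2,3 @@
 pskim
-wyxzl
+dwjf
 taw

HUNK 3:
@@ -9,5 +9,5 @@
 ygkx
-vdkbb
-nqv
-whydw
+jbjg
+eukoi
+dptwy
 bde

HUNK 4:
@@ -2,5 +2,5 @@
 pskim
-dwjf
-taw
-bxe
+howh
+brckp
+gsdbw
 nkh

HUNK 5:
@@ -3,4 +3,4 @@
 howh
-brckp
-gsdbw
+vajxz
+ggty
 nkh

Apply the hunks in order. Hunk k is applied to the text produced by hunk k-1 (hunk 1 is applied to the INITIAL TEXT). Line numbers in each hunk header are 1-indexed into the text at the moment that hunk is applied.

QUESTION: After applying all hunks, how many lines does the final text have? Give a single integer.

Hunk 1: at line 2 remove [szy,irm] add [taw,bxe,nkh] -> 13 lines: gbkh pskim wyxzl taw bxe nkh hmm qps ygkx vdkbb nqv whydw bde
Hunk 2: at line 2 remove [wyxzl] add [dwjf] -> 13 lines: gbkh pskim dwjf taw bxe nkh hmm qps ygkx vdkbb nqv whydw bde
Hunk 3: at line 9 remove [vdkbb,nqv,whydw] add [jbjg,eukoi,dptwy] -> 13 lines: gbkh pskim dwjf taw bxe nkh hmm qps ygkx jbjg eukoi dptwy bde
Hunk 4: at line 2 remove [dwjf,taw,bxe] add [howh,brckp,gsdbw] -> 13 lines: gbkh pskim howh brckp gsdbw nkh hmm qps ygkx jbjg eukoi dptwy bde
Hunk 5: at line 3 remove [brckp,gsdbw] add [vajxz,ggty] -> 13 lines: gbkh pskim howh vajxz ggty nkh hmm qps ygkx jbjg eukoi dptwy bde
Final line count: 13

Answer: 13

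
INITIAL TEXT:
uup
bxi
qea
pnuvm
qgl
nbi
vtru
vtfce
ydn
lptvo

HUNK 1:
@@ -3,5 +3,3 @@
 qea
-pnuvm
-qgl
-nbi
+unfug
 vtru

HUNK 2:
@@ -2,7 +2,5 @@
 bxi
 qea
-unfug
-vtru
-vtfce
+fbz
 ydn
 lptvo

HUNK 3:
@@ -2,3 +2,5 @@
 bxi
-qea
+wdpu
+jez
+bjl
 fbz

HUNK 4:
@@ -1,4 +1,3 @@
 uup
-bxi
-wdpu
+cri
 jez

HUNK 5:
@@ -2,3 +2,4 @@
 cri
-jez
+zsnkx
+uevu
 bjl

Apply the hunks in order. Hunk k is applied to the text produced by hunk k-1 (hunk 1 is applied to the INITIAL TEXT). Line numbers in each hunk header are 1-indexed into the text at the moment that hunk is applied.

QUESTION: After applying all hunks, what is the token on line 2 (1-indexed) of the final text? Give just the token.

Answer: cri

Derivation:
Hunk 1: at line 3 remove [pnuvm,qgl,nbi] add [unfug] -> 8 lines: uup bxi qea unfug vtru vtfce ydn lptvo
Hunk 2: at line 2 remove [unfug,vtru,vtfce] add [fbz] -> 6 lines: uup bxi qea fbz ydn lptvo
Hunk 3: at line 2 remove [qea] add [wdpu,jez,bjl] -> 8 lines: uup bxi wdpu jez bjl fbz ydn lptvo
Hunk 4: at line 1 remove [bxi,wdpu] add [cri] -> 7 lines: uup cri jez bjl fbz ydn lptvo
Hunk 5: at line 2 remove [jez] add [zsnkx,uevu] -> 8 lines: uup cri zsnkx uevu bjl fbz ydn lptvo
Final line 2: cri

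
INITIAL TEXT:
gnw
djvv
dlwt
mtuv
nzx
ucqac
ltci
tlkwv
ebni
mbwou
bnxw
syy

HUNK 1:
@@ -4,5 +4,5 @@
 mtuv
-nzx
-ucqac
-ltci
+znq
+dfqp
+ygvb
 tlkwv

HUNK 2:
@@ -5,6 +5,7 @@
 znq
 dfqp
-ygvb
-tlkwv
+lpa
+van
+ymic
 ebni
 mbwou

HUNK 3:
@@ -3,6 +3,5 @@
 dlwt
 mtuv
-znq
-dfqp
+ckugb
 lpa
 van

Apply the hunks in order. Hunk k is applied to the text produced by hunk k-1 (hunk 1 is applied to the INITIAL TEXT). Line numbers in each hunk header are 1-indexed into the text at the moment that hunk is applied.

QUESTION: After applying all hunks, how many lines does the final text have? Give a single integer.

Answer: 12

Derivation:
Hunk 1: at line 4 remove [nzx,ucqac,ltci] add [znq,dfqp,ygvb] -> 12 lines: gnw djvv dlwt mtuv znq dfqp ygvb tlkwv ebni mbwou bnxw syy
Hunk 2: at line 5 remove [ygvb,tlkwv] add [lpa,van,ymic] -> 13 lines: gnw djvv dlwt mtuv znq dfqp lpa van ymic ebni mbwou bnxw syy
Hunk 3: at line 3 remove [znq,dfqp] add [ckugb] -> 12 lines: gnw djvv dlwt mtuv ckugb lpa van ymic ebni mbwou bnxw syy
Final line count: 12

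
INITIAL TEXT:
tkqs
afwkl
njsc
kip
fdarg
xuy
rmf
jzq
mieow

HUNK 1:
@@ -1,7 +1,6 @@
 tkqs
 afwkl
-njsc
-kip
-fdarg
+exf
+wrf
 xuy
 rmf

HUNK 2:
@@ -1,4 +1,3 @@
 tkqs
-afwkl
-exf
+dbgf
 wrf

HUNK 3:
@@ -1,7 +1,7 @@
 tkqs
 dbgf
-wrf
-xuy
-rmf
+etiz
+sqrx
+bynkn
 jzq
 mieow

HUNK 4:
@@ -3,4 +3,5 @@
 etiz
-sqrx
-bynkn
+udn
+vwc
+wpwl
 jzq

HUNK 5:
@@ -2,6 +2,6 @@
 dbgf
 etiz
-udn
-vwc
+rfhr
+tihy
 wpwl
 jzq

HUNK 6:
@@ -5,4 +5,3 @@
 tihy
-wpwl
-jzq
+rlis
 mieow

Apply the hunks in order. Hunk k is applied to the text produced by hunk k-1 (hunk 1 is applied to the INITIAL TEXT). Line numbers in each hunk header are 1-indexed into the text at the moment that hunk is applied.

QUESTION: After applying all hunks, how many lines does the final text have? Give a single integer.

Answer: 7

Derivation:
Hunk 1: at line 1 remove [njsc,kip,fdarg] add [exf,wrf] -> 8 lines: tkqs afwkl exf wrf xuy rmf jzq mieow
Hunk 2: at line 1 remove [afwkl,exf] add [dbgf] -> 7 lines: tkqs dbgf wrf xuy rmf jzq mieow
Hunk 3: at line 1 remove [wrf,xuy,rmf] add [etiz,sqrx,bynkn] -> 7 lines: tkqs dbgf etiz sqrx bynkn jzq mieow
Hunk 4: at line 3 remove [sqrx,bynkn] add [udn,vwc,wpwl] -> 8 lines: tkqs dbgf etiz udn vwc wpwl jzq mieow
Hunk 5: at line 2 remove [udn,vwc] add [rfhr,tihy] -> 8 lines: tkqs dbgf etiz rfhr tihy wpwl jzq mieow
Hunk 6: at line 5 remove [wpwl,jzq] add [rlis] -> 7 lines: tkqs dbgf etiz rfhr tihy rlis mieow
Final line count: 7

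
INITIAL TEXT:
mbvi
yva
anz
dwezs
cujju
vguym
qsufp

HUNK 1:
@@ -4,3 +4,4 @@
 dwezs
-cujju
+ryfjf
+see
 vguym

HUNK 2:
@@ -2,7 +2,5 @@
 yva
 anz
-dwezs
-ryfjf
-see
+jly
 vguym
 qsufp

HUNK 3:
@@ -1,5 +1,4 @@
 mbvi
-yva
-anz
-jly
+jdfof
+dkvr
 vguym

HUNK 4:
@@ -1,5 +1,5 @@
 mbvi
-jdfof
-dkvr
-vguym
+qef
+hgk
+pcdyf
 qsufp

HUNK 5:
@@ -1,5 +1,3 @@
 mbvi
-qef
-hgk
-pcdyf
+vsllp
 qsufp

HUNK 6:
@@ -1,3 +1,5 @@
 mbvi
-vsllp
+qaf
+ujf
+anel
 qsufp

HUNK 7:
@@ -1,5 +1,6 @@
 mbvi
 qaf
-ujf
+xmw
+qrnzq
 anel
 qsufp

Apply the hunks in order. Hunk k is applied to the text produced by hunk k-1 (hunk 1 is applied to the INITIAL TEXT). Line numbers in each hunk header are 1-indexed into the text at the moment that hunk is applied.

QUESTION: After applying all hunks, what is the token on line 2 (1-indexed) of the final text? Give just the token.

Answer: qaf

Derivation:
Hunk 1: at line 4 remove [cujju] add [ryfjf,see] -> 8 lines: mbvi yva anz dwezs ryfjf see vguym qsufp
Hunk 2: at line 2 remove [dwezs,ryfjf,see] add [jly] -> 6 lines: mbvi yva anz jly vguym qsufp
Hunk 3: at line 1 remove [yva,anz,jly] add [jdfof,dkvr] -> 5 lines: mbvi jdfof dkvr vguym qsufp
Hunk 4: at line 1 remove [jdfof,dkvr,vguym] add [qef,hgk,pcdyf] -> 5 lines: mbvi qef hgk pcdyf qsufp
Hunk 5: at line 1 remove [qef,hgk,pcdyf] add [vsllp] -> 3 lines: mbvi vsllp qsufp
Hunk 6: at line 1 remove [vsllp] add [qaf,ujf,anel] -> 5 lines: mbvi qaf ujf anel qsufp
Hunk 7: at line 1 remove [ujf] add [xmw,qrnzq] -> 6 lines: mbvi qaf xmw qrnzq anel qsufp
Final line 2: qaf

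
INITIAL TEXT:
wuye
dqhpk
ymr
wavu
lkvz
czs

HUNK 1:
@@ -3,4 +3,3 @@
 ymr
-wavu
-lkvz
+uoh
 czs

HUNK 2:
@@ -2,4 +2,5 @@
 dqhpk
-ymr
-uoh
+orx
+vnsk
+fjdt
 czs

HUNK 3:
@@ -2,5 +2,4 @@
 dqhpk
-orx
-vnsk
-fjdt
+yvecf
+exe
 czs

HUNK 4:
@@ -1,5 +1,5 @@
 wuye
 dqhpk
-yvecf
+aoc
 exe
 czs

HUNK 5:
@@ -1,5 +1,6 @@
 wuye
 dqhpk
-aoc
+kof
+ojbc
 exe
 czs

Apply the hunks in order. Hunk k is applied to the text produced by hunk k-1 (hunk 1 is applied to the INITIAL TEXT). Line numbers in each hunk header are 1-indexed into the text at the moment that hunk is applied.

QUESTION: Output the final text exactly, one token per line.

Hunk 1: at line 3 remove [wavu,lkvz] add [uoh] -> 5 lines: wuye dqhpk ymr uoh czs
Hunk 2: at line 2 remove [ymr,uoh] add [orx,vnsk,fjdt] -> 6 lines: wuye dqhpk orx vnsk fjdt czs
Hunk 3: at line 2 remove [orx,vnsk,fjdt] add [yvecf,exe] -> 5 lines: wuye dqhpk yvecf exe czs
Hunk 4: at line 1 remove [yvecf] add [aoc] -> 5 lines: wuye dqhpk aoc exe czs
Hunk 5: at line 1 remove [aoc] add [kof,ojbc] -> 6 lines: wuye dqhpk kof ojbc exe czs

Answer: wuye
dqhpk
kof
ojbc
exe
czs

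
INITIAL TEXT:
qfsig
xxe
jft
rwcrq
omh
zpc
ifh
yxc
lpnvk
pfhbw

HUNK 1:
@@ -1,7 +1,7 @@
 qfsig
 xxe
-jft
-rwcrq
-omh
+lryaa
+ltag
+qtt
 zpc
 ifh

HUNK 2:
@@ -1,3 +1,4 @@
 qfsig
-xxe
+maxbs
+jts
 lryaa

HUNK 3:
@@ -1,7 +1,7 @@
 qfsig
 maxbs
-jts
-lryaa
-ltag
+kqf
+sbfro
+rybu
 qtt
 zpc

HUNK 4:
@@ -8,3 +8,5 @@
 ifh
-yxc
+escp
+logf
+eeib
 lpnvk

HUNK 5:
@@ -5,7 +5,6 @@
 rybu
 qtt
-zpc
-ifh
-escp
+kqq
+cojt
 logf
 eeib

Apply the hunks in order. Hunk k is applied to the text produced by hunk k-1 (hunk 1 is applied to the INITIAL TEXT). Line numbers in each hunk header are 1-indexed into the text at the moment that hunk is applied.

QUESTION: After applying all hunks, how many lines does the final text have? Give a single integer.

Answer: 12

Derivation:
Hunk 1: at line 1 remove [jft,rwcrq,omh] add [lryaa,ltag,qtt] -> 10 lines: qfsig xxe lryaa ltag qtt zpc ifh yxc lpnvk pfhbw
Hunk 2: at line 1 remove [xxe] add [maxbs,jts] -> 11 lines: qfsig maxbs jts lryaa ltag qtt zpc ifh yxc lpnvk pfhbw
Hunk 3: at line 1 remove [jts,lryaa,ltag] add [kqf,sbfro,rybu] -> 11 lines: qfsig maxbs kqf sbfro rybu qtt zpc ifh yxc lpnvk pfhbw
Hunk 4: at line 8 remove [yxc] add [escp,logf,eeib] -> 13 lines: qfsig maxbs kqf sbfro rybu qtt zpc ifh escp logf eeib lpnvk pfhbw
Hunk 5: at line 5 remove [zpc,ifh,escp] add [kqq,cojt] -> 12 lines: qfsig maxbs kqf sbfro rybu qtt kqq cojt logf eeib lpnvk pfhbw
Final line count: 12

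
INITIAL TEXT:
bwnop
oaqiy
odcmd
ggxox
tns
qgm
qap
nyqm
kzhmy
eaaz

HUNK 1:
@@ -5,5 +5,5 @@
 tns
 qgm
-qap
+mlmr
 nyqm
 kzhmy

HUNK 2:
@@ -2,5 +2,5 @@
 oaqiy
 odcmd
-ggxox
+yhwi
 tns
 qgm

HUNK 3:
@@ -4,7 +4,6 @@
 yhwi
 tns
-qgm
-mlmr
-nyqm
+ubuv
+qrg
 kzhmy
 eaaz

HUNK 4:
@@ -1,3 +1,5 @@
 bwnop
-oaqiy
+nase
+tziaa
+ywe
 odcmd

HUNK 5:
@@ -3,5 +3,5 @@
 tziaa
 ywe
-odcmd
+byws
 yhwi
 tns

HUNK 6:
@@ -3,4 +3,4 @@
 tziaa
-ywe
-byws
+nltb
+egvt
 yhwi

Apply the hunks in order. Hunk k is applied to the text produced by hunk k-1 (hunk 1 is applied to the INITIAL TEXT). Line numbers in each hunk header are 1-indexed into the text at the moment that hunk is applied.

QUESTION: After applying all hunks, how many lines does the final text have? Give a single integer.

Answer: 11

Derivation:
Hunk 1: at line 5 remove [qap] add [mlmr] -> 10 lines: bwnop oaqiy odcmd ggxox tns qgm mlmr nyqm kzhmy eaaz
Hunk 2: at line 2 remove [ggxox] add [yhwi] -> 10 lines: bwnop oaqiy odcmd yhwi tns qgm mlmr nyqm kzhmy eaaz
Hunk 3: at line 4 remove [qgm,mlmr,nyqm] add [ubuv,qrg] -> 9 lines: bwnop oaqiy odcmd yhwi tns ubuv qrg kzhmy eaaz
Hunk 4: at line 1 remove [oaqiy] add [nase,tziaa,ywe] -> 11 lines: bwnop nase tziaa ywe odcmd yhwi tns ubuv qrg kzhmy eaaz
Hunk 5: at line 3 remove [odcmd] add [byws] -> 11 lines: bwnop nase tziaa ywe byws yhwi tns ubuv qrg kzhmy eaaz
Hunk 6: at line 3 remove [ywe,byws] add [nltb,egvt] -> 11 lines: bwnop nase tziaa nltb egvt yhwi tns ubuv qrg kzhmy eaaz
Final line count: 11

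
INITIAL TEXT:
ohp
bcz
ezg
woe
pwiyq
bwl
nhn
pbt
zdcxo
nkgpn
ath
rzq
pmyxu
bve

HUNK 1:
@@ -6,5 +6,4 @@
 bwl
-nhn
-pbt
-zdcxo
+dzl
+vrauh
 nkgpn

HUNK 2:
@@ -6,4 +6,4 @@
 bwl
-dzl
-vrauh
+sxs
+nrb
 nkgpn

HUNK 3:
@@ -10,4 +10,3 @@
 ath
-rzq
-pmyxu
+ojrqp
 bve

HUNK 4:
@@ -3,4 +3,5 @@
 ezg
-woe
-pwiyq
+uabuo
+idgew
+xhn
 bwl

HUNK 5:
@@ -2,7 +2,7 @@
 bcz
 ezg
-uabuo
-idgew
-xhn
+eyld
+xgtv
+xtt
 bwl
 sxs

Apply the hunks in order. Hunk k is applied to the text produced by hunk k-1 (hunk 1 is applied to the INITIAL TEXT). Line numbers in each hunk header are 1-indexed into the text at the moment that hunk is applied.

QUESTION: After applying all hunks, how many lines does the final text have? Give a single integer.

Answer: 13

Derivation:
Hunk 1: at line 6 remove [nhn,pbt,zdcxo] add [dzl,vrauh] -> 13 lines: ohp bcz ezg woe pwiyq bwl dzl vrauh nkgpn ath rzq pmyxu bve
Hunk 2: at line 6 remove [dzl,vrauh] add [sxs,nrb] -> 13 lines: ohp bcz ezg woe pwiyq bwl sxs nrb nkgpn ath rzq pmyxu bve
Hunk 3: at line 10 remove [rzq,pmyxu] add [ojrqp] -> 12 lines: ohp bcz ezg woe pwiyq bwl sxs nrb nkgpn ath ojrqp bve
Hunk 4: at line 3 remove [woe,pwiyq] add [uabuo,idgew,xhn] -> 13 lines: ohp bcz ezg uabuo idgew xhn bwl sxs nrb nkgpn ath ojrqp bve
Hunk 5: at line 2 remove [uabuo,idgew,xhn] add [eyld,xgtv,xtt] -> 13 lines: ohp bcz ezg eyld xgtv xtt bwl sxs nrb nkgpn ath ojrqp bve
Final line count: 13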